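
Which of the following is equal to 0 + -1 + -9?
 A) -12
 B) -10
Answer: B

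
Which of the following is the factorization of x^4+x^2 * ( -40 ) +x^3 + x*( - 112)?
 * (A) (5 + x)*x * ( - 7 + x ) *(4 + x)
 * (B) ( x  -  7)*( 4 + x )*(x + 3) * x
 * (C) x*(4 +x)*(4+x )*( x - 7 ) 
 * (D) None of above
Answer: C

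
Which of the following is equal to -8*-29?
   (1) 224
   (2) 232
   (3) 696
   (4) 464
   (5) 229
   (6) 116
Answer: 2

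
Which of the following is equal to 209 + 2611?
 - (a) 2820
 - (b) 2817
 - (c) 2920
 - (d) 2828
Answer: a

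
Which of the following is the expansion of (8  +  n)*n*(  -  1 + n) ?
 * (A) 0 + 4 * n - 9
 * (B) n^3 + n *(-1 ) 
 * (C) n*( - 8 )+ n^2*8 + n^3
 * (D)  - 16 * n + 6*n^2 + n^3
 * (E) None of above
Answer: E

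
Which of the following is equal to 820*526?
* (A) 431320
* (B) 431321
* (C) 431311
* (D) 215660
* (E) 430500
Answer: A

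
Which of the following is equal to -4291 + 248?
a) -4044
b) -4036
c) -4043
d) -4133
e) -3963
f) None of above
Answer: c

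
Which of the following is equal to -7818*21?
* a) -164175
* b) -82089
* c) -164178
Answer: c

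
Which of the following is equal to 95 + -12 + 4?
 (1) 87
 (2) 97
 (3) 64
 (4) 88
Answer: 1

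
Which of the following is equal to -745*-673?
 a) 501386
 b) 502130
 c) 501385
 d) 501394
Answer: c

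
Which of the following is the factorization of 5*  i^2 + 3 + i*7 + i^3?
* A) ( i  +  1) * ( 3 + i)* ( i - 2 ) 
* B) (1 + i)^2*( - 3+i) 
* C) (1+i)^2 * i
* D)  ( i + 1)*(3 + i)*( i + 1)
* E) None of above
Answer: D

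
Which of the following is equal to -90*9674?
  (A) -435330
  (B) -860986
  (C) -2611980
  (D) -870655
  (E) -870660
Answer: E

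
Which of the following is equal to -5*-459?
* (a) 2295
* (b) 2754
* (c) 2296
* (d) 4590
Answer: a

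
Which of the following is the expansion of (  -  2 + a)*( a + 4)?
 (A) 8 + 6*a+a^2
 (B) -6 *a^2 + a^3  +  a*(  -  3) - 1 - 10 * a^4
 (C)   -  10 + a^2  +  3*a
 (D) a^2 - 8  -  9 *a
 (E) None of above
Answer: E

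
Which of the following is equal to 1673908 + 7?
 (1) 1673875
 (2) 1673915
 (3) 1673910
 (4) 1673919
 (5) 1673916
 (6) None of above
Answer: 2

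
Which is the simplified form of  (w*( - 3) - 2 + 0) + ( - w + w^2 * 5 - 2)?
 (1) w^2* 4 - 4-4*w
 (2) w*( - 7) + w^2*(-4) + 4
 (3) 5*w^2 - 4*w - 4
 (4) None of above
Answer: 3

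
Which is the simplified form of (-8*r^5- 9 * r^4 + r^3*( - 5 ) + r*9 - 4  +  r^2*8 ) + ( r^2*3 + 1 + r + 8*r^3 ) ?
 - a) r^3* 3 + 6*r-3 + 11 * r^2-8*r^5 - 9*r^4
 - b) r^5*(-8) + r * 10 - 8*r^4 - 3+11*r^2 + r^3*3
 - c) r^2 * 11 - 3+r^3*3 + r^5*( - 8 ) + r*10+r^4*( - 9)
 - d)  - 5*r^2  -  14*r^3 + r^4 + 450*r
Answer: c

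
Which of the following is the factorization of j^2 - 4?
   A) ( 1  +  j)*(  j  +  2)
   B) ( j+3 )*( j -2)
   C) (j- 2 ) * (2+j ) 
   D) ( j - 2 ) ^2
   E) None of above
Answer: C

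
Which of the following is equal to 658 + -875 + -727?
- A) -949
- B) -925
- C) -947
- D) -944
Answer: D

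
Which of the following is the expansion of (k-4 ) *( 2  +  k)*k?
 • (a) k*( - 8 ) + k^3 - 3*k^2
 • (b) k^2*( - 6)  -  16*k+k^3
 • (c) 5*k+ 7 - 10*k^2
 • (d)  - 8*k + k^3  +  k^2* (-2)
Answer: d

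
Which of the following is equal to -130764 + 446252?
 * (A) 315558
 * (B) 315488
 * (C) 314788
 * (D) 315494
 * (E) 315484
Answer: B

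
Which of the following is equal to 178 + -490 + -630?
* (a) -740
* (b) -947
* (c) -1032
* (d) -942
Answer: d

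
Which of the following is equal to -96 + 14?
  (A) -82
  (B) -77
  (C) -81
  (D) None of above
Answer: A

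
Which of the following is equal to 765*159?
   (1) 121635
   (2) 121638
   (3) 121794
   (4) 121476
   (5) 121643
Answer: 1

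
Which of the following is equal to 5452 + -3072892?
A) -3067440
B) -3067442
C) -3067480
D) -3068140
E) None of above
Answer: A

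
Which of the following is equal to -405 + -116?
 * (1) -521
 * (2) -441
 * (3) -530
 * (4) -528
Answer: 1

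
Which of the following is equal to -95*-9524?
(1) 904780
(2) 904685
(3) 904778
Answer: 1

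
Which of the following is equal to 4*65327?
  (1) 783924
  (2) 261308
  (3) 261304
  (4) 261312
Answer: 2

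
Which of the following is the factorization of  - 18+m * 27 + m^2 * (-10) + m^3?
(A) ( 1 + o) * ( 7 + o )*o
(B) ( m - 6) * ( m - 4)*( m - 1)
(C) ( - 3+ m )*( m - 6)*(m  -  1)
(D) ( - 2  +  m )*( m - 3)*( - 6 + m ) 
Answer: C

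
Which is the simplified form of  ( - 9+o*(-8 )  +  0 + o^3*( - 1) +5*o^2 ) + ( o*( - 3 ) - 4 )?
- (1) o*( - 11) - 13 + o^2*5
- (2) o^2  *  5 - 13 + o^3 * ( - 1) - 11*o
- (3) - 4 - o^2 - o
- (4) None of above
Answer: 2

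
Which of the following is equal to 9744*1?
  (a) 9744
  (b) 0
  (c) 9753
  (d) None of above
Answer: a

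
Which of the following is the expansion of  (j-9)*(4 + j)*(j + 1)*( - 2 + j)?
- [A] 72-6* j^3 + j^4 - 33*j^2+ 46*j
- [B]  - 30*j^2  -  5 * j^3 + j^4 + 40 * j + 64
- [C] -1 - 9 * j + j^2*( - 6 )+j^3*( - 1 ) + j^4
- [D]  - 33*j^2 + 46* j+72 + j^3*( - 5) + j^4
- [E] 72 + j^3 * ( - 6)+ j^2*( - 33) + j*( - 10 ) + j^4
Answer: A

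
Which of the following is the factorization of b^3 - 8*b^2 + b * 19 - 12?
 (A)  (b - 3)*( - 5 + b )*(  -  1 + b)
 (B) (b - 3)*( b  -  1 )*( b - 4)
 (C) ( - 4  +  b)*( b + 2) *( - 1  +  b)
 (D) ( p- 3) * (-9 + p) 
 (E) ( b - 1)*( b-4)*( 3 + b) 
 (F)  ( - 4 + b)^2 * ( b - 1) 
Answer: B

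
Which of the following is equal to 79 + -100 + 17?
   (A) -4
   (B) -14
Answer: A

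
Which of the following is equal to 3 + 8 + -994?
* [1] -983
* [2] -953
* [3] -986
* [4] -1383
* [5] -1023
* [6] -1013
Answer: 1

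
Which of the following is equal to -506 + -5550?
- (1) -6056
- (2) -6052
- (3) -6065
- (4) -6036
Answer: 1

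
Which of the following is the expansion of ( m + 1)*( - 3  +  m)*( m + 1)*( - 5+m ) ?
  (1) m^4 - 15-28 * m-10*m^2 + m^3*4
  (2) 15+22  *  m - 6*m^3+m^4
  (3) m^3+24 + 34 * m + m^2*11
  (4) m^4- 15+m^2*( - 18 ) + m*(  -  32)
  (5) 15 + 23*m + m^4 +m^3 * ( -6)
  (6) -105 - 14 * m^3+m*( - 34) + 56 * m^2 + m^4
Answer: 2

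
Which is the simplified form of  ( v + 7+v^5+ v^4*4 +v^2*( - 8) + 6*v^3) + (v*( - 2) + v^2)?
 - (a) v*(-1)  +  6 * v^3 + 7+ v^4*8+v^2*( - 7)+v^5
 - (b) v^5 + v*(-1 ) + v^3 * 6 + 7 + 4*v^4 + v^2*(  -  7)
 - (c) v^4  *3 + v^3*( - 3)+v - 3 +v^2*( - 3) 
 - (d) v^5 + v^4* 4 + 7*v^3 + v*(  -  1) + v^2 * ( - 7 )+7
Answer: b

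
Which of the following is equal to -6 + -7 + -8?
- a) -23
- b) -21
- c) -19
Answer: b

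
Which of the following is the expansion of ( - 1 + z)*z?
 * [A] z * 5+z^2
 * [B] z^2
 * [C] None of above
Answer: C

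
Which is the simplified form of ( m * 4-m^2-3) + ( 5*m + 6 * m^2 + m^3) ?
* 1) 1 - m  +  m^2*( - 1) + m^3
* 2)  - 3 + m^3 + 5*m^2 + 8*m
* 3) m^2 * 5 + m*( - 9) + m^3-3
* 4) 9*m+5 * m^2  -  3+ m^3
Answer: 4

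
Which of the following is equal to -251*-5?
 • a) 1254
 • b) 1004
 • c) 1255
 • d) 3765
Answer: c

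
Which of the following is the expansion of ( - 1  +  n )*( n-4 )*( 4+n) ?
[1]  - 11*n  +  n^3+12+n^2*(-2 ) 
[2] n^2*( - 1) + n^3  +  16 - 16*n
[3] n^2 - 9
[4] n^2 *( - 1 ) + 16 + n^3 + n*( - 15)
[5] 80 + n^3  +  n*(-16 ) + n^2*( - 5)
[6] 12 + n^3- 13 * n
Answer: 2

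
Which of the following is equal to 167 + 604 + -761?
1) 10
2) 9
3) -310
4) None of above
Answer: 1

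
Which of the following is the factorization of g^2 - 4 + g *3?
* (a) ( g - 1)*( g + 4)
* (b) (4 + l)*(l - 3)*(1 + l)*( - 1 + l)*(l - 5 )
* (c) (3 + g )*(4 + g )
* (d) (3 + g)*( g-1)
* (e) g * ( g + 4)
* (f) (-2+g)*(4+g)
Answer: a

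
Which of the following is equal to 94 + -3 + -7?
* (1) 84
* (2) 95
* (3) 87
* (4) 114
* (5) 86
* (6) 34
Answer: 1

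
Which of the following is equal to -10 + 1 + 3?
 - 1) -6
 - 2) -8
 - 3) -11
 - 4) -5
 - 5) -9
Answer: 1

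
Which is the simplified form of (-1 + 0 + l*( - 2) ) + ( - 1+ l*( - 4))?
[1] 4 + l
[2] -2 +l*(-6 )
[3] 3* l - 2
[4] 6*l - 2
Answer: 2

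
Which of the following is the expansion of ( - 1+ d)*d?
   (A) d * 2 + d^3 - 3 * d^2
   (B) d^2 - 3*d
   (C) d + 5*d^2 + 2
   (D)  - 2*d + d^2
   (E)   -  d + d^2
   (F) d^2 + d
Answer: E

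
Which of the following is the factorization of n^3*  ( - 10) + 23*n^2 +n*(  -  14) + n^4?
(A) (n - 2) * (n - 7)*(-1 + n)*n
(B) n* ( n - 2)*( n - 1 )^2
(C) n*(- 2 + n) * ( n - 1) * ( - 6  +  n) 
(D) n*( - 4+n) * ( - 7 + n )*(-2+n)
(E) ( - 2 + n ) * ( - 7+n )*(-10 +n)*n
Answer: A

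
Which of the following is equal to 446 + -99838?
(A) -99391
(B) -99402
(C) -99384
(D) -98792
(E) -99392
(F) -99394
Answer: E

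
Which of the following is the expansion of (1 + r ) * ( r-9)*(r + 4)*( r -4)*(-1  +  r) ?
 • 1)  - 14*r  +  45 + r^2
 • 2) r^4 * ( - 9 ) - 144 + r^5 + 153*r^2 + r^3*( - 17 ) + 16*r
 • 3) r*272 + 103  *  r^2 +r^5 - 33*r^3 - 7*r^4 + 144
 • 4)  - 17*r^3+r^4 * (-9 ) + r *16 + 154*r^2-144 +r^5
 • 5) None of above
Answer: 2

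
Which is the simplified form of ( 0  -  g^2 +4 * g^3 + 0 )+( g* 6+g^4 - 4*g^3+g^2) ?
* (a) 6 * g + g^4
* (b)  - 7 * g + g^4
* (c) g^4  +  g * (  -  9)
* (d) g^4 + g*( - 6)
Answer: a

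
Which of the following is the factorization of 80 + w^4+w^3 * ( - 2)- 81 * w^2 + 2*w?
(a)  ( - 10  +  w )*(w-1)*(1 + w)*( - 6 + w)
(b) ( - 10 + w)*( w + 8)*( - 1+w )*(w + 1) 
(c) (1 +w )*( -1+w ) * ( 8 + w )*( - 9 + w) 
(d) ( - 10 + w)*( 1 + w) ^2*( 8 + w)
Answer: b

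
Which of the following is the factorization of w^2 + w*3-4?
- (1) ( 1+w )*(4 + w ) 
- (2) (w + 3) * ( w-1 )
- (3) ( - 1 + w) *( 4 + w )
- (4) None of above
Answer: 3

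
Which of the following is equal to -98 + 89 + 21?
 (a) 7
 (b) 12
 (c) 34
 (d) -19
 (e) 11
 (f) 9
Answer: b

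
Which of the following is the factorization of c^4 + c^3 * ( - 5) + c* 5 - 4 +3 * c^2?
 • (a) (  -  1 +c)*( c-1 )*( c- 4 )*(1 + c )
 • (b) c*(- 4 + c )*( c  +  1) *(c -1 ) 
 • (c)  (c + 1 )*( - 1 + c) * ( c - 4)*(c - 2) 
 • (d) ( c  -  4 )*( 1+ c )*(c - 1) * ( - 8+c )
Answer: a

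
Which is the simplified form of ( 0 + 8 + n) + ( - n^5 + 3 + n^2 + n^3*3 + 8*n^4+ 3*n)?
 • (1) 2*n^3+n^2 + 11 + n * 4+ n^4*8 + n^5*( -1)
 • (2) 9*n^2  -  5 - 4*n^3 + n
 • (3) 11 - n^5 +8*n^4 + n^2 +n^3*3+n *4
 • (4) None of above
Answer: 3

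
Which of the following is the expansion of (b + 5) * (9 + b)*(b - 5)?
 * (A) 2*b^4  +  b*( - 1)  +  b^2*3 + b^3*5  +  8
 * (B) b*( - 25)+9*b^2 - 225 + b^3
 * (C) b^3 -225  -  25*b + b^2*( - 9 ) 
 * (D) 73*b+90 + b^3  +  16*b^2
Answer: B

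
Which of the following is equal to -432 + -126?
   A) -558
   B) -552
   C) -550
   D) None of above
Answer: A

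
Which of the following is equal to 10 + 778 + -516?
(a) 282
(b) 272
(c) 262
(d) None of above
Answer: b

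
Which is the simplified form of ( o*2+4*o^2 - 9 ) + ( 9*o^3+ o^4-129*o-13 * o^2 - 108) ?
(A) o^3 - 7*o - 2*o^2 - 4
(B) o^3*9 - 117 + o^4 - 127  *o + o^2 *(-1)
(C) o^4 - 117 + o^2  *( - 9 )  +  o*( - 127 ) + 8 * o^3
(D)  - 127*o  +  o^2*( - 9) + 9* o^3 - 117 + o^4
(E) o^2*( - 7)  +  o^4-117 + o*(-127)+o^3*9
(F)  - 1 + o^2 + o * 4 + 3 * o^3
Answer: D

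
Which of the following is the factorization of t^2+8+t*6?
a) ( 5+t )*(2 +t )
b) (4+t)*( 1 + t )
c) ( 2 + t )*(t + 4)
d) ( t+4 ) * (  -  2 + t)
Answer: c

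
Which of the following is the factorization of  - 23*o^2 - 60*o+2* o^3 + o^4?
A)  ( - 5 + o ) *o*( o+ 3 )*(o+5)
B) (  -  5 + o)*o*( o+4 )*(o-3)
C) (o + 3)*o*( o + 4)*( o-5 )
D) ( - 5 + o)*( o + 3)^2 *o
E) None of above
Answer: C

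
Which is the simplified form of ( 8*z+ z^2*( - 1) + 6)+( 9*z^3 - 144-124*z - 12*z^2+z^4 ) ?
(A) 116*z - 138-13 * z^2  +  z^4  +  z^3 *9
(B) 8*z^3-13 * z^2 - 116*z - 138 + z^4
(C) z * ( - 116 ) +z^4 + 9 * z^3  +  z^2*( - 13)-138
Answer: C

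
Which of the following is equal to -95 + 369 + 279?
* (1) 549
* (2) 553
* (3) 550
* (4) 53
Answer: 2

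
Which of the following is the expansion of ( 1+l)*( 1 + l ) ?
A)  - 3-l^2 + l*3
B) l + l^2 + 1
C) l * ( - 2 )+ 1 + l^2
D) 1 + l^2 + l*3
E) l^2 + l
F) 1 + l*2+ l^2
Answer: F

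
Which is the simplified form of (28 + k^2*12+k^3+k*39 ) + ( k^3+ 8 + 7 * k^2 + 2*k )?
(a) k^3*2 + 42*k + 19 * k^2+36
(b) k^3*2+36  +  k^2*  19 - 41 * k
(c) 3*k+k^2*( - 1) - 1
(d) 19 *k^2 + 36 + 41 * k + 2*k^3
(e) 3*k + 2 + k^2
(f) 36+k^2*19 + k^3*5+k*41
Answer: d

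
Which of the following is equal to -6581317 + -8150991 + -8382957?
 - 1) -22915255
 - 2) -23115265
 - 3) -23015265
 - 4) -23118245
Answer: 2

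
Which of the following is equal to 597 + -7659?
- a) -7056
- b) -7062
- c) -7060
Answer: b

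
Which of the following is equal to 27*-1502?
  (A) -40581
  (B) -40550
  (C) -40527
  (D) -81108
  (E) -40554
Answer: E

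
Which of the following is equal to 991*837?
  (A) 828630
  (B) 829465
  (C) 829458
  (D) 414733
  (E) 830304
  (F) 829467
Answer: F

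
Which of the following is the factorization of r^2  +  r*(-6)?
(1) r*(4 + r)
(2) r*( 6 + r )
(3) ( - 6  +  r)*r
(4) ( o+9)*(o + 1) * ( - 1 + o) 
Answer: 3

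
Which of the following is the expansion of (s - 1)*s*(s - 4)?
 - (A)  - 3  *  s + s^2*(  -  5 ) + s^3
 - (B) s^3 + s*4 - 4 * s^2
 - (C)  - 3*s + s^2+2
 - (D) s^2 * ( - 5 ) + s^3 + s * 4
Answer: D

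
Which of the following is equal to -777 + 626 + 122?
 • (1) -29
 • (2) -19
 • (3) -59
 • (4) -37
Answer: 1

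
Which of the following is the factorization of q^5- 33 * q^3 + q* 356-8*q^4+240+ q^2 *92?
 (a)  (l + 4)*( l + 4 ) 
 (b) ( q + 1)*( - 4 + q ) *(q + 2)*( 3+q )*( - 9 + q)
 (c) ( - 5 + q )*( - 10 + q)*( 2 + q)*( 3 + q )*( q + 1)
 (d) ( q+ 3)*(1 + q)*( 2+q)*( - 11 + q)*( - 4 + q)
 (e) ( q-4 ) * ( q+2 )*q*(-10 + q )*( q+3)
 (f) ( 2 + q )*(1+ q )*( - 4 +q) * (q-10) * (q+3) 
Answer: f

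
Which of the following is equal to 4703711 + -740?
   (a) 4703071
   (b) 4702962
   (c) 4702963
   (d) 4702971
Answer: d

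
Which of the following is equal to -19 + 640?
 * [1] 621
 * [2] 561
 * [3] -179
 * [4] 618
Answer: 1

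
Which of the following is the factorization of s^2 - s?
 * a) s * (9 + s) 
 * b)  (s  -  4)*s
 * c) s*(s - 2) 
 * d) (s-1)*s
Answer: d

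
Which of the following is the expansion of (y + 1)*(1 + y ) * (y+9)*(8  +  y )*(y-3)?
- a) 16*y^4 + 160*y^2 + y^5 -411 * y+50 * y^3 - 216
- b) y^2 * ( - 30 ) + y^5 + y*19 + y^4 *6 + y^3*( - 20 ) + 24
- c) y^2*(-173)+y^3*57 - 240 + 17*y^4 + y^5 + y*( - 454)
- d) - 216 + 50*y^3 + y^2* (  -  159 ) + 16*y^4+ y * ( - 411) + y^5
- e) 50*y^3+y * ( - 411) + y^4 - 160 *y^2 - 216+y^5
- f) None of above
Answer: f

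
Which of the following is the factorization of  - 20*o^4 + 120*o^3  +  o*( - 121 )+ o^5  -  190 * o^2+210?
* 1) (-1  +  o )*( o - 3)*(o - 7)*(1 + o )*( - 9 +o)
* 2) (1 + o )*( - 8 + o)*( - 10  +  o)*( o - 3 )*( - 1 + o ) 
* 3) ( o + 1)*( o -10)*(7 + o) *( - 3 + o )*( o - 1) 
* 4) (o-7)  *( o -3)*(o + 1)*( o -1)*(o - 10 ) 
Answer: 4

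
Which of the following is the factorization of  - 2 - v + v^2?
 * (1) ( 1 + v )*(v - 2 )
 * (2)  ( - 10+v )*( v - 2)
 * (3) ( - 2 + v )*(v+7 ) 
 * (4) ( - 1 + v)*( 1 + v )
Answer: 1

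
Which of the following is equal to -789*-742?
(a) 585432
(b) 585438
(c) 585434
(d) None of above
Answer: b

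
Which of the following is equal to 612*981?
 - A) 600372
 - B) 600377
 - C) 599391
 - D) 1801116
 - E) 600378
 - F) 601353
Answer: A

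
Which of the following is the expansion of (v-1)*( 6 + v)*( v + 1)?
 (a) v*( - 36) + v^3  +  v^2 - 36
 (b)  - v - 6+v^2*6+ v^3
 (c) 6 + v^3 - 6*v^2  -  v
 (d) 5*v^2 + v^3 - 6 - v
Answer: b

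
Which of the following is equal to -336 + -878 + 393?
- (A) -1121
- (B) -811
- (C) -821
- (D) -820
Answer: C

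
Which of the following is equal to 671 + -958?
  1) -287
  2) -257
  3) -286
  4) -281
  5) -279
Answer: 1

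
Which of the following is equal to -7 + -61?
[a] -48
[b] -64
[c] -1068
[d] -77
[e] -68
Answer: e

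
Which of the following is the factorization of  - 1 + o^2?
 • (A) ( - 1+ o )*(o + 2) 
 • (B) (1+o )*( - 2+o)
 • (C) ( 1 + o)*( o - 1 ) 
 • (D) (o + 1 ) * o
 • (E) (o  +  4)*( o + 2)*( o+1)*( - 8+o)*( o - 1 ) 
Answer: C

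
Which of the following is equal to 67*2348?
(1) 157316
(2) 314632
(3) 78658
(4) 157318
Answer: 1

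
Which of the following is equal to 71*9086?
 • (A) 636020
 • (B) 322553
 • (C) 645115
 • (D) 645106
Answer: D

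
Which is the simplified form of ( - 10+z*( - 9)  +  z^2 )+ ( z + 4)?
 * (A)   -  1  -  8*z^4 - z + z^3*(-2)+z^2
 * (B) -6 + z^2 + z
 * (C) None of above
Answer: C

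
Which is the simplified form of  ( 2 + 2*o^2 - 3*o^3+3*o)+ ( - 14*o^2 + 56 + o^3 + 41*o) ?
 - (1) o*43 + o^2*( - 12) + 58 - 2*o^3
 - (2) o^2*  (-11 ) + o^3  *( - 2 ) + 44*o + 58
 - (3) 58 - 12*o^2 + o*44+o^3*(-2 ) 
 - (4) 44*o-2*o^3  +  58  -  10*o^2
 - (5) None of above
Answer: 3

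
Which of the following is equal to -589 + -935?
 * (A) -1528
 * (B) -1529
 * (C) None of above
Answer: C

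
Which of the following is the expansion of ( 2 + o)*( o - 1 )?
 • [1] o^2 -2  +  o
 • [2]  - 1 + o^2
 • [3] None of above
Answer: 1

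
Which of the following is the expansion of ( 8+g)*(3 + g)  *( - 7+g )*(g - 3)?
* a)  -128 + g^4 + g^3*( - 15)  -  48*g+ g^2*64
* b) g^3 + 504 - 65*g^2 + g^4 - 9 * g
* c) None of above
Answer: b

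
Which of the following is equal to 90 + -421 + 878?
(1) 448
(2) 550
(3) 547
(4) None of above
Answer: 3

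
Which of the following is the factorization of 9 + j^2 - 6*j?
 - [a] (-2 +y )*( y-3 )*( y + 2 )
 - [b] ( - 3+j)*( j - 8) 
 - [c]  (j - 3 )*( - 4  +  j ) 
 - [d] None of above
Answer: d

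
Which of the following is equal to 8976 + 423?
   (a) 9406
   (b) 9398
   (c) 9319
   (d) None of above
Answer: d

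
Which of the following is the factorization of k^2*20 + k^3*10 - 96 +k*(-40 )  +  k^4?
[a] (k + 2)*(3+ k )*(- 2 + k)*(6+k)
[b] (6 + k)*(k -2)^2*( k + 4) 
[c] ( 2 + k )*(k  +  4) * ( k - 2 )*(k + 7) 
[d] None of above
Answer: d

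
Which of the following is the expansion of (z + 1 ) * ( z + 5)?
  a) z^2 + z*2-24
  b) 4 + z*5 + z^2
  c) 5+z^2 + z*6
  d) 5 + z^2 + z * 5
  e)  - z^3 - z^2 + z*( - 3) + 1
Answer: c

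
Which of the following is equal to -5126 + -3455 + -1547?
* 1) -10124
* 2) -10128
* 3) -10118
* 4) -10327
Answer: 2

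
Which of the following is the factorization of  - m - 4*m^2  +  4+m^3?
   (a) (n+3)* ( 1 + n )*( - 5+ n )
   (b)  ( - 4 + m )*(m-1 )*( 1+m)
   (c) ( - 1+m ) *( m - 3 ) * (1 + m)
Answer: b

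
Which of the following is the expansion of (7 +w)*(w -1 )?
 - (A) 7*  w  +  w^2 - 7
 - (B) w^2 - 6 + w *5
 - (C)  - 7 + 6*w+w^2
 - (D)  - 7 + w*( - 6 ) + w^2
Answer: C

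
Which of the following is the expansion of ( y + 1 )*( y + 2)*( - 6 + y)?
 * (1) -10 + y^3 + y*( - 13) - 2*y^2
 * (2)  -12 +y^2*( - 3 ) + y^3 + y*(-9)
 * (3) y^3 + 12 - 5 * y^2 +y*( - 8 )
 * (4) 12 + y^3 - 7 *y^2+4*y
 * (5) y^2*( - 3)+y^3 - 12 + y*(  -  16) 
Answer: 5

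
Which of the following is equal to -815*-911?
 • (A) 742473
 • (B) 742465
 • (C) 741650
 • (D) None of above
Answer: B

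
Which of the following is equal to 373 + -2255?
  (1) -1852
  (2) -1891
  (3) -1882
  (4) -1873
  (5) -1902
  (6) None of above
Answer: 3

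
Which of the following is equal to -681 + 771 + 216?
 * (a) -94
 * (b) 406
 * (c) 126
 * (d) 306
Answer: d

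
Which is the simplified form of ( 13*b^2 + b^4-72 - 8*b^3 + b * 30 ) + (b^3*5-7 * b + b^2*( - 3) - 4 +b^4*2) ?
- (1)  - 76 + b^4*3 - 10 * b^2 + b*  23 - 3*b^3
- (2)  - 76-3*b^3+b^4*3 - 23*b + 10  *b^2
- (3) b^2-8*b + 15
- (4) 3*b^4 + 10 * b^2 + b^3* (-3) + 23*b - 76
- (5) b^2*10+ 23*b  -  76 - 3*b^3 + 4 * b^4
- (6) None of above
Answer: 4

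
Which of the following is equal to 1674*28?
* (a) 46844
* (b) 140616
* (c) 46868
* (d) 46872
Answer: d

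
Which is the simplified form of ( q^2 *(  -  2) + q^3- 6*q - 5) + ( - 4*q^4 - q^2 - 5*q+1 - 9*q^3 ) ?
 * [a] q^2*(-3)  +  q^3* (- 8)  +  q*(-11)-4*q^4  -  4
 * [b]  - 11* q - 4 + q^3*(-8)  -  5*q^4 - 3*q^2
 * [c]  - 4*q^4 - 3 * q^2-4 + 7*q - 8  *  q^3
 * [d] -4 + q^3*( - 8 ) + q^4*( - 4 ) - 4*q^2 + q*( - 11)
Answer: a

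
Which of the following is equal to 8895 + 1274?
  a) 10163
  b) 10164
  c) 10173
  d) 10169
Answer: d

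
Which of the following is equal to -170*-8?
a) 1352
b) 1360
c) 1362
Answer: b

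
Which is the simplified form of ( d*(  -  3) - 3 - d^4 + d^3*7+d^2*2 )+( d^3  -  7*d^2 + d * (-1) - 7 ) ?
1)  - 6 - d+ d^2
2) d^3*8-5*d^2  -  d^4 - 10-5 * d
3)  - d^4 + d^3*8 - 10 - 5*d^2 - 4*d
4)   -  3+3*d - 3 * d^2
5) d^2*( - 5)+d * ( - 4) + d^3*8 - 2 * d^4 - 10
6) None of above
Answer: 3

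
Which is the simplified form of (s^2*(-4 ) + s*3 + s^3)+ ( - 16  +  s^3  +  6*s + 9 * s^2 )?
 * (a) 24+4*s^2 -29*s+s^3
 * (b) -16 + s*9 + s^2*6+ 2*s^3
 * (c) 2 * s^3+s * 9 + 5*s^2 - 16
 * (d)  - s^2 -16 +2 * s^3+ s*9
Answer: c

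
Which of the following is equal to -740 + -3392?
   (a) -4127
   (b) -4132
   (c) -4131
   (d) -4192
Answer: b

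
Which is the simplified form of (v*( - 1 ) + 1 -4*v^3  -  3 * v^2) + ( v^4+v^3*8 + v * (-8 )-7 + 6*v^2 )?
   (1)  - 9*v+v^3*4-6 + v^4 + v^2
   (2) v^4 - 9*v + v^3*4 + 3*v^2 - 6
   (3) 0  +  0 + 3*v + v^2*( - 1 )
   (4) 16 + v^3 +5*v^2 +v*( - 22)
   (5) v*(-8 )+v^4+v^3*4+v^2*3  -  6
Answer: 2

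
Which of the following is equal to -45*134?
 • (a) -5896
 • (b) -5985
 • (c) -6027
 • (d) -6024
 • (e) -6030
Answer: e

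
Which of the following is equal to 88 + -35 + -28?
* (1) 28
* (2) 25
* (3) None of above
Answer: 2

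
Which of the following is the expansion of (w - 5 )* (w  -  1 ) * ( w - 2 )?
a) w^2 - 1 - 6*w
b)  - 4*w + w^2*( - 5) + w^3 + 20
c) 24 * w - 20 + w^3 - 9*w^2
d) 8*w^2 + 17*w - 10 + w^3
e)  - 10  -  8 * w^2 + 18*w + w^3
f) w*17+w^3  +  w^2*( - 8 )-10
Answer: f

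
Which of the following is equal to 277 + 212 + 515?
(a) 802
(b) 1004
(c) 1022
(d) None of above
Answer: b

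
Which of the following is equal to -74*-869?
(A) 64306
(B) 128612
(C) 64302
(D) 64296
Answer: A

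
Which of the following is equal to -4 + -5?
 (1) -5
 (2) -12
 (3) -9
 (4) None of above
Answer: 3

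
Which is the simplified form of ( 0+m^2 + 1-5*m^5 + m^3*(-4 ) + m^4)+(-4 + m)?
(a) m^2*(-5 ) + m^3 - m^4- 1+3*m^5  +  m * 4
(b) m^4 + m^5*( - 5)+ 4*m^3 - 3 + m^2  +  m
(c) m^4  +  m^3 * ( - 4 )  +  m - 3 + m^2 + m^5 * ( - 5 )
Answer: c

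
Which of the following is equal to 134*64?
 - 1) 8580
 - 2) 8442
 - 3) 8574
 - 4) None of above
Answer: 4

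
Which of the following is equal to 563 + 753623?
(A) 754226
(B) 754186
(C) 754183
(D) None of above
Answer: B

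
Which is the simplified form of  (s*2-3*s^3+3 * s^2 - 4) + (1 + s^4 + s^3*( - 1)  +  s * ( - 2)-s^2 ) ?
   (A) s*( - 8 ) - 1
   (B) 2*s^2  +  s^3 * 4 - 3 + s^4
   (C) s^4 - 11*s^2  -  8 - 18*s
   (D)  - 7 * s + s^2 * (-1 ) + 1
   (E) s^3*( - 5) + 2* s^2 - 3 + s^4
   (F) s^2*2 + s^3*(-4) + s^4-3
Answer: F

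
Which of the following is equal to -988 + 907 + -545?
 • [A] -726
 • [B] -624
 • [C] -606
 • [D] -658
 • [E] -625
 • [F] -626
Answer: F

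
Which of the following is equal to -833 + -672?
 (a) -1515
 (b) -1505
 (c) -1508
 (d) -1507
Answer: b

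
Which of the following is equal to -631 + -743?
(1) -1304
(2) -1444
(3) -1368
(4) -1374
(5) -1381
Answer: 4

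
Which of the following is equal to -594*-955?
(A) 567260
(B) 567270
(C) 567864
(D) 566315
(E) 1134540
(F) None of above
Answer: B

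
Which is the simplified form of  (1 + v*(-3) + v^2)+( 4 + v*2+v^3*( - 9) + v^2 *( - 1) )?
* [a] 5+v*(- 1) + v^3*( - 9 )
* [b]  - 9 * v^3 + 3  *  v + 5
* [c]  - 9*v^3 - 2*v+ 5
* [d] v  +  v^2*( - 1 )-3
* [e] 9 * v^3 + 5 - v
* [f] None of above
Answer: a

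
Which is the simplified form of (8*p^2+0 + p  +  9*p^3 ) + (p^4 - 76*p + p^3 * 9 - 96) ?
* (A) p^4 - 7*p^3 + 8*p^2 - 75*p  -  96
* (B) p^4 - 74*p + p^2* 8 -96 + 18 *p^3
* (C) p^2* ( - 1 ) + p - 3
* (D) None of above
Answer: D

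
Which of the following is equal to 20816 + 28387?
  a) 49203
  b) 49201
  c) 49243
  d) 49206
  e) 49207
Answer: a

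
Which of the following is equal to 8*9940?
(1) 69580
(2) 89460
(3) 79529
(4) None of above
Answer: 4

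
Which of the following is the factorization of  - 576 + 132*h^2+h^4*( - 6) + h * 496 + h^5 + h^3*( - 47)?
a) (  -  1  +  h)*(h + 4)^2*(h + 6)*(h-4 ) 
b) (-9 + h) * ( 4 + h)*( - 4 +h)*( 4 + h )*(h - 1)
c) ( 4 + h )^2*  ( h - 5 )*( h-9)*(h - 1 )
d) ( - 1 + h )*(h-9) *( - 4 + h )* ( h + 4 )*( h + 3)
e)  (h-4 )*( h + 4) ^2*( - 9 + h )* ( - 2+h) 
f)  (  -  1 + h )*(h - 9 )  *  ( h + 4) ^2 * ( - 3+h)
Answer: b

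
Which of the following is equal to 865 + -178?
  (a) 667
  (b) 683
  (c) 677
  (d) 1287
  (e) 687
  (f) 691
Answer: e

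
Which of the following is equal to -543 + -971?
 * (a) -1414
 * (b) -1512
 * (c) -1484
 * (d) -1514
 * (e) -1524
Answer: d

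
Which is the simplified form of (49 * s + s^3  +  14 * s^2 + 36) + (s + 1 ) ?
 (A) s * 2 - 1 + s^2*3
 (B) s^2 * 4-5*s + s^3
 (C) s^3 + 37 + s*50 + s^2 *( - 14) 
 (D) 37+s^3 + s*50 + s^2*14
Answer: D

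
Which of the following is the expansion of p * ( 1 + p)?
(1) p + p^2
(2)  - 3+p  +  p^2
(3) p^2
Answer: 1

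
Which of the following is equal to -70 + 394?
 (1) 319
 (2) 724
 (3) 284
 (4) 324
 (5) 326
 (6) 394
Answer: 4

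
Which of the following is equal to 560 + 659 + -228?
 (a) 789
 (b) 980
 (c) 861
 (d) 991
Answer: d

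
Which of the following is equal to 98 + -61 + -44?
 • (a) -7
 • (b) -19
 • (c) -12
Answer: a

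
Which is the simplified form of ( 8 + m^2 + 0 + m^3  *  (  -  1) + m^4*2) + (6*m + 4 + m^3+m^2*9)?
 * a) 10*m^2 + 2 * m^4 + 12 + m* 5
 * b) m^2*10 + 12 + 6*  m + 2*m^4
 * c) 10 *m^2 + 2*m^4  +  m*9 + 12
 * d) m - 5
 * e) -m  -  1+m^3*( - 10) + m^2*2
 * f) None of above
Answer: b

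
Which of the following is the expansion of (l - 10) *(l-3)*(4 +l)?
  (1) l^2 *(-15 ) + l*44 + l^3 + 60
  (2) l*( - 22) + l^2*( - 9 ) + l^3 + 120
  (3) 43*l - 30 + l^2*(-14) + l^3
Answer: 2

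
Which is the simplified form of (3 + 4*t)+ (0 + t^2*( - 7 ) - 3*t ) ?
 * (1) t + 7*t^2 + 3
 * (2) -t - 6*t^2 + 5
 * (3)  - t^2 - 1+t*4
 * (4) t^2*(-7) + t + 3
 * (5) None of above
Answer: 4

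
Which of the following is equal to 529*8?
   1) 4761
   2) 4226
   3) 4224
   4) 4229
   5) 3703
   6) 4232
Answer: 6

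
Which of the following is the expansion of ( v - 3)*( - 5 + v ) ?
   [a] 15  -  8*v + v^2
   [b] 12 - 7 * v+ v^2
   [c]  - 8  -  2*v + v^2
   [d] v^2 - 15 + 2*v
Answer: a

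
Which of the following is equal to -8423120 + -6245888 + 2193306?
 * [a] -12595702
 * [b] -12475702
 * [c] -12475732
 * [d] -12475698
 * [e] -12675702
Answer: b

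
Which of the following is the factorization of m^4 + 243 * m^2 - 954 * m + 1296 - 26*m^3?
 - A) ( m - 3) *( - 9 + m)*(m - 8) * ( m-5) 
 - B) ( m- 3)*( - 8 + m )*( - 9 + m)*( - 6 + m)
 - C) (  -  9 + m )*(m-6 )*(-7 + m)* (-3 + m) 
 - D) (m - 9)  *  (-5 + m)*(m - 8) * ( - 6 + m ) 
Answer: B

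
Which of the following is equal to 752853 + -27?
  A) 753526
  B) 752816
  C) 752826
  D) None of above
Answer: C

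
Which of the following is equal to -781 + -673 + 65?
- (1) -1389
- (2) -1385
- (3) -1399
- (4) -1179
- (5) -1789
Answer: 1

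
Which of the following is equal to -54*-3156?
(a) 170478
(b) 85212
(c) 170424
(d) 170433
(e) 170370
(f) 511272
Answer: c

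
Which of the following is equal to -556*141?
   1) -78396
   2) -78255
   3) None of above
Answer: 1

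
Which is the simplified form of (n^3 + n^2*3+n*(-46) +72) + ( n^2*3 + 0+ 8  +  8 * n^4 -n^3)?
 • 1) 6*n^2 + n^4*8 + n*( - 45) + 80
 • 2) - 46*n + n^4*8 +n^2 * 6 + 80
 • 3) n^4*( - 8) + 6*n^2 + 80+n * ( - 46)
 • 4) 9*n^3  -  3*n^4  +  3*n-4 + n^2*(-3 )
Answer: 2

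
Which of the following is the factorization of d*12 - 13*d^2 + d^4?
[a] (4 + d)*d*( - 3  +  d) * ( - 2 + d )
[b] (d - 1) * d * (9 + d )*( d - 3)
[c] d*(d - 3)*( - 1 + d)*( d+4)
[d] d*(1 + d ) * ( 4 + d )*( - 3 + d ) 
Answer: c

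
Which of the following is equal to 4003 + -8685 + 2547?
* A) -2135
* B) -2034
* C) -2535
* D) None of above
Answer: A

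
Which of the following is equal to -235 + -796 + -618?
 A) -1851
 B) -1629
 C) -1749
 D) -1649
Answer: D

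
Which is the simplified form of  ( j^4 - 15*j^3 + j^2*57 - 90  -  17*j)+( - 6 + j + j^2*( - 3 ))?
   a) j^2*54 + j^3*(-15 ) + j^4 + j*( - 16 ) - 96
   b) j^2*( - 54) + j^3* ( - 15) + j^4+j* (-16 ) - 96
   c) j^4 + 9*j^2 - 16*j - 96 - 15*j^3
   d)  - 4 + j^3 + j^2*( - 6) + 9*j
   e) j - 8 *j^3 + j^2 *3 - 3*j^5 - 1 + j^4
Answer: a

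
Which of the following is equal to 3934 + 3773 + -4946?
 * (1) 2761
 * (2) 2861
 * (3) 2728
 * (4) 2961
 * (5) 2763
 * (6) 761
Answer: 1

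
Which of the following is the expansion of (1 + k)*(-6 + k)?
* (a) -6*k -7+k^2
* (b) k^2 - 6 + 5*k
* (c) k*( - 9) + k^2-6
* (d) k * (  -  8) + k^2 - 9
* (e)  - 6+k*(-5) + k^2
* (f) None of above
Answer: e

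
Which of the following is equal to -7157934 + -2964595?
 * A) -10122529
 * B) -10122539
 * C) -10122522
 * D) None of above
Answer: A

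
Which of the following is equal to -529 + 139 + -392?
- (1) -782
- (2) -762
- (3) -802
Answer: 1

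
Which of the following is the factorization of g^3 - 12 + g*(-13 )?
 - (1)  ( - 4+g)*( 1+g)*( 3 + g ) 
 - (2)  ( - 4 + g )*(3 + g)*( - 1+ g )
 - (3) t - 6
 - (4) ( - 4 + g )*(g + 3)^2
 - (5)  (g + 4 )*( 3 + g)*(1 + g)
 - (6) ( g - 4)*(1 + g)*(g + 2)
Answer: 1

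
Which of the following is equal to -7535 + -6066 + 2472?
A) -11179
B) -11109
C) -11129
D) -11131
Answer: C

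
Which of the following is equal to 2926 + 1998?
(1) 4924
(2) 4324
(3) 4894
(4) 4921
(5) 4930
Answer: 1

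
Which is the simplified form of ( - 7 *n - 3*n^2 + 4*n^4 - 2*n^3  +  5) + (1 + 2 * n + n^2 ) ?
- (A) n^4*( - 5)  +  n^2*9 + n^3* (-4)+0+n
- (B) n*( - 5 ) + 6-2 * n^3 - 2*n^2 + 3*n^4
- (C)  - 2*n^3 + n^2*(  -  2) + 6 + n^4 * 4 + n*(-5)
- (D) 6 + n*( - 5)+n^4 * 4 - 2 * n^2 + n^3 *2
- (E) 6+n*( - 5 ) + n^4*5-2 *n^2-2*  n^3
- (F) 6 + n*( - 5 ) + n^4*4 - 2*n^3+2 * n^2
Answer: C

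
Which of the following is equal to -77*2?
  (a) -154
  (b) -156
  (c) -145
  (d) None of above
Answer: a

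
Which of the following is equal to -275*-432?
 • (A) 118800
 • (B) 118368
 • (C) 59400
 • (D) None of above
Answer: A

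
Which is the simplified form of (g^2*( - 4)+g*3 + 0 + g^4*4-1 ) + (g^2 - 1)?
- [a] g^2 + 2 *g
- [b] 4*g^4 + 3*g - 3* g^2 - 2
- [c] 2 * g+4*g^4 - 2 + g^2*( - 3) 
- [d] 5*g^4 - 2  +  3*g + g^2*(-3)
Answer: b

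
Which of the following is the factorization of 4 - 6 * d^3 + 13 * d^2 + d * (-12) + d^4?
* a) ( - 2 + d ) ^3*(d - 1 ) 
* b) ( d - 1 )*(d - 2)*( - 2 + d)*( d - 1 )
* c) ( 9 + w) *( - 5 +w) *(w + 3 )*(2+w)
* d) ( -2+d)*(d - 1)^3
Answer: b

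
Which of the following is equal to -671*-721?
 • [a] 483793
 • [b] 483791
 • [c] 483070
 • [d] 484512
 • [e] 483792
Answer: b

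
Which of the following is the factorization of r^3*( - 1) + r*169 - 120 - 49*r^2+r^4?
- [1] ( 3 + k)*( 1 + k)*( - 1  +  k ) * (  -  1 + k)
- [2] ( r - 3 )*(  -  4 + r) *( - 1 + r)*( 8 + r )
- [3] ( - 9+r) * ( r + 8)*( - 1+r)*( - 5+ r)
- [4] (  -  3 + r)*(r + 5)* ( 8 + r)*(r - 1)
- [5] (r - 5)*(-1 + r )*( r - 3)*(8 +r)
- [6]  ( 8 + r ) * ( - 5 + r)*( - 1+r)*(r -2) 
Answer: 5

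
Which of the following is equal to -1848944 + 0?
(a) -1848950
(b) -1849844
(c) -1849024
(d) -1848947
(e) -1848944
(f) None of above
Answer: e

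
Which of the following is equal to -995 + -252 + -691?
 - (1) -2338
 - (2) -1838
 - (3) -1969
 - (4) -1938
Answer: 4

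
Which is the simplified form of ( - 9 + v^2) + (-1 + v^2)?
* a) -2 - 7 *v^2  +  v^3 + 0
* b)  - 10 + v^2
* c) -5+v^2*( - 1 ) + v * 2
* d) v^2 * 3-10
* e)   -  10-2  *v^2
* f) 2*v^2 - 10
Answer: f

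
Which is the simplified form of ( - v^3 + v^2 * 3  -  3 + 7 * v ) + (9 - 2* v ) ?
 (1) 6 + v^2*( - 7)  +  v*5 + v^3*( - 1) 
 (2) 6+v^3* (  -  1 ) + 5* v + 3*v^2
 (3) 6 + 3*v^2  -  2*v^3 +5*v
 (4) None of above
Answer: 2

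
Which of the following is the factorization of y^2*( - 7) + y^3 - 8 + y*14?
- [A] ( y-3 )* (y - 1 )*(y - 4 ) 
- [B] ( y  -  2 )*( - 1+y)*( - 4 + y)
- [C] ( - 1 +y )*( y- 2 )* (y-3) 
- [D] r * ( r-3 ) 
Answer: B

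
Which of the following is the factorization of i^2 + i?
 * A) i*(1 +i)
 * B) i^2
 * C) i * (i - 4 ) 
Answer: A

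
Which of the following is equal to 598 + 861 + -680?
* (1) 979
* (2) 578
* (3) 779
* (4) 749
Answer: 3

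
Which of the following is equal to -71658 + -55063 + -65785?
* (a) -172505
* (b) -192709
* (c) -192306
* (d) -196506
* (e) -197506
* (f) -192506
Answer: f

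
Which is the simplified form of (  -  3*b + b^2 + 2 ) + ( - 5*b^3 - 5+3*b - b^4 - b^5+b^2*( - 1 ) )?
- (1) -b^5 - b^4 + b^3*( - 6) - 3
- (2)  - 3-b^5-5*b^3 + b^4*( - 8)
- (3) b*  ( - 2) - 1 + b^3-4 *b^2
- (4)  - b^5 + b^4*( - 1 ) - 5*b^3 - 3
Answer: 4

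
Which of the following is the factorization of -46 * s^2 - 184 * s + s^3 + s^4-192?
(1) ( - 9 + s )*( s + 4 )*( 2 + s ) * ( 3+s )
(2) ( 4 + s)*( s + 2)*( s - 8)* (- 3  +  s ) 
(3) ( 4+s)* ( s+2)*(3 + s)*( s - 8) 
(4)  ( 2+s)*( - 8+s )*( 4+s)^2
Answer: 3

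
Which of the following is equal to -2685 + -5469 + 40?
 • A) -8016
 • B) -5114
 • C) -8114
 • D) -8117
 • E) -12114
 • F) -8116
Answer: C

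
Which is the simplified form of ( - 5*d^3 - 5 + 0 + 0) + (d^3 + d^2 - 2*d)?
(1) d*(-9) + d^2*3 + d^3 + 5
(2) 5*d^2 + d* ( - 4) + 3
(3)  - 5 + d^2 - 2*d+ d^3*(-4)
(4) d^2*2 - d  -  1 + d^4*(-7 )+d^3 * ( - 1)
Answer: 3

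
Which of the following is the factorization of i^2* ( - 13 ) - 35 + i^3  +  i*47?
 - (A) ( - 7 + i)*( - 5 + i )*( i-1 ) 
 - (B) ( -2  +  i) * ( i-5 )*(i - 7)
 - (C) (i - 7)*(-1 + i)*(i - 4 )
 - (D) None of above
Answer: A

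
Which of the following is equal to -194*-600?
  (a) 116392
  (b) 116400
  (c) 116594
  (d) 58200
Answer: b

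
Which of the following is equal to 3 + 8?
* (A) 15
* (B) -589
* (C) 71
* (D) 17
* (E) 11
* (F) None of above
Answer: E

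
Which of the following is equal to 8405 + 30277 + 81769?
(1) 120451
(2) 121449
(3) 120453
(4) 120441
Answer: 1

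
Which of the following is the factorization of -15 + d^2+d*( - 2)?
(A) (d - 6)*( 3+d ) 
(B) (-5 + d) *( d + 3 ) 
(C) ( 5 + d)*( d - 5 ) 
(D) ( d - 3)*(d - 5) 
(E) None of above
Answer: B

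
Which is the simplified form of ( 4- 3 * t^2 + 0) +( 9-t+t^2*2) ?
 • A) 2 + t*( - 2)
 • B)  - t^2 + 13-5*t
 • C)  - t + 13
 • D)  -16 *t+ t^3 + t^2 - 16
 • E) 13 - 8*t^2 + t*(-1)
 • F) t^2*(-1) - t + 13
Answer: F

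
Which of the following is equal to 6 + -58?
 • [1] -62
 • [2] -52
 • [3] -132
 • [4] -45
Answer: 2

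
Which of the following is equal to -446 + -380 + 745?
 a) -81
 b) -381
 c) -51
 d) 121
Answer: a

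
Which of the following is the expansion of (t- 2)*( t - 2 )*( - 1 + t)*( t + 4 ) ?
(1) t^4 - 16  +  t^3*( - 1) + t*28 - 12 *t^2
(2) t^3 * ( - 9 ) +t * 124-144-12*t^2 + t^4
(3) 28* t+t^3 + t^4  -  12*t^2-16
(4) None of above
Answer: 1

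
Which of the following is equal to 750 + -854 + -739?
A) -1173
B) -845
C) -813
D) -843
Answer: D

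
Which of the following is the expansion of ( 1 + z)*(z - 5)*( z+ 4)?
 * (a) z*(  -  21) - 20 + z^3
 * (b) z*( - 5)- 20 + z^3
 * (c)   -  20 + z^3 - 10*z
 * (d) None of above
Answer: a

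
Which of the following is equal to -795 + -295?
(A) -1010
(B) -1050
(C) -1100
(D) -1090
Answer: D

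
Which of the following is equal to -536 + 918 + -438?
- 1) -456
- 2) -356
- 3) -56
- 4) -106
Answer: 3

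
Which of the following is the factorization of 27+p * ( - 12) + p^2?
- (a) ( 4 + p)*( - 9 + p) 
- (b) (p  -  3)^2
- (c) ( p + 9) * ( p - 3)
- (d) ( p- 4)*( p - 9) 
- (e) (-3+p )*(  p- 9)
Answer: e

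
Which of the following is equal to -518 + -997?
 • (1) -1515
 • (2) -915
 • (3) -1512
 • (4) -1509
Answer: 1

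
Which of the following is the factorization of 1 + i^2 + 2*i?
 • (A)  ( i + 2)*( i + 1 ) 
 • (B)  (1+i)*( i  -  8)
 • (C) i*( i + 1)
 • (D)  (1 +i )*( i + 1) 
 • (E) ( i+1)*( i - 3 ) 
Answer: D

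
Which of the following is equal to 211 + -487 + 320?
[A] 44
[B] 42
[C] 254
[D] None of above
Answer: A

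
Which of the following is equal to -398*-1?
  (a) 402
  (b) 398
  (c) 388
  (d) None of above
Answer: b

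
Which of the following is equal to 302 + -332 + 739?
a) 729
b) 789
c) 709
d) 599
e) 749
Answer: c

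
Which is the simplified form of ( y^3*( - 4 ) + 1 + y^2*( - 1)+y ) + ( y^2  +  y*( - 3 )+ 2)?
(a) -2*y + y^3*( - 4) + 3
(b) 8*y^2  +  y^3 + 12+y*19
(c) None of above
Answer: a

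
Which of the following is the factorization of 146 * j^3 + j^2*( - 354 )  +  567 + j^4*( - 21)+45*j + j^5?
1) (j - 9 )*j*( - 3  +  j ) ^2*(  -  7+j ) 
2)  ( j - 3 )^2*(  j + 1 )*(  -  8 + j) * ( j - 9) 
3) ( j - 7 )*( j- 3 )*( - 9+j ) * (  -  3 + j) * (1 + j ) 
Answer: 3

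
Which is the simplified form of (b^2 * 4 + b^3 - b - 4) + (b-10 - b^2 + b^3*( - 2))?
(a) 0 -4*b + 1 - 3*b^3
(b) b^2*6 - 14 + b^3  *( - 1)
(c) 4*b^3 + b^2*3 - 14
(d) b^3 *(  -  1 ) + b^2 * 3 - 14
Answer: d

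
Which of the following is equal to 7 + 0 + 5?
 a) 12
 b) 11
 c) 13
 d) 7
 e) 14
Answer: a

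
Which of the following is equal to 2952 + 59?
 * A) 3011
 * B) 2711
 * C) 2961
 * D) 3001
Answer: A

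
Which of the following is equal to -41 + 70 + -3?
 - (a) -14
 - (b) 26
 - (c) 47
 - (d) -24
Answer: b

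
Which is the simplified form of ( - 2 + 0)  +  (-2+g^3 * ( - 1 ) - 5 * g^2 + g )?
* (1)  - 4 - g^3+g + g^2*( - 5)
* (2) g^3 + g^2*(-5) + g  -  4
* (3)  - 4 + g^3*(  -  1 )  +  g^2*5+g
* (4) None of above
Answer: 1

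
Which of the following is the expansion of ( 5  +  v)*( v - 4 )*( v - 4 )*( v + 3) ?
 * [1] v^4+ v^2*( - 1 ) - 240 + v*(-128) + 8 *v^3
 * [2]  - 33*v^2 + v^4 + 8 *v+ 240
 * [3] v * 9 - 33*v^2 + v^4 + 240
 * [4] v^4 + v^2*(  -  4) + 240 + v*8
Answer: 2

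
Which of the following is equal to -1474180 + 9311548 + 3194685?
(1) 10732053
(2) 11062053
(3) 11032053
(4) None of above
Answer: 3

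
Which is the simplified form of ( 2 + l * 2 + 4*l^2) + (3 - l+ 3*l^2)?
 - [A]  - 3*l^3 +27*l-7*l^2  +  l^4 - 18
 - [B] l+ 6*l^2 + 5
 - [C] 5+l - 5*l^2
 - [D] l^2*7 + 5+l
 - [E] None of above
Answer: D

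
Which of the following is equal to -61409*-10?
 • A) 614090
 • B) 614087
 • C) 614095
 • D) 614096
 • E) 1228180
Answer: A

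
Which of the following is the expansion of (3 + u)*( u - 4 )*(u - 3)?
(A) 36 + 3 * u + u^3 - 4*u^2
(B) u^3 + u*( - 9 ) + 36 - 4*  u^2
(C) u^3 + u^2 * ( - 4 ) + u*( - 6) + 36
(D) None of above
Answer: B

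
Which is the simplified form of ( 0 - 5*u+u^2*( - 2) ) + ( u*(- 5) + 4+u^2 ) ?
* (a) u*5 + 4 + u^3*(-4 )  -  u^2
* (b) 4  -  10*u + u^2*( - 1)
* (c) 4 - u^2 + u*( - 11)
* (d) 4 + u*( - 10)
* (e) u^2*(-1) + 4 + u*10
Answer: b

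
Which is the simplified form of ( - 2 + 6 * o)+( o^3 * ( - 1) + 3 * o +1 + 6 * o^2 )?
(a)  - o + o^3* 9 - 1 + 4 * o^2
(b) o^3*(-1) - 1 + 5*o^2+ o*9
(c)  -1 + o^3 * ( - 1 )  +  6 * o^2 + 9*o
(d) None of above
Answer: c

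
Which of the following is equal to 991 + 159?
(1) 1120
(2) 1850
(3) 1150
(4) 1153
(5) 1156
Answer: 3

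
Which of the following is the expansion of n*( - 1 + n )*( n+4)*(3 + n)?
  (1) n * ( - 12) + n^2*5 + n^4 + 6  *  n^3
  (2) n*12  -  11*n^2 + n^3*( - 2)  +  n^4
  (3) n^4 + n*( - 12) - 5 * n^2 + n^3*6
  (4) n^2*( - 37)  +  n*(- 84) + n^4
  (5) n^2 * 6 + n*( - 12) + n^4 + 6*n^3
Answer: 1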